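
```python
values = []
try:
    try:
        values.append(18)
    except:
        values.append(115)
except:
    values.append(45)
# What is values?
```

Step-by-step execution trace:
1. Inner try: `values.append(18)` → values = [18]. No exception raised.
2. Inner `except` is skipped.
3. Inner try completes normally; outer `except` is skipped.
Result: [18]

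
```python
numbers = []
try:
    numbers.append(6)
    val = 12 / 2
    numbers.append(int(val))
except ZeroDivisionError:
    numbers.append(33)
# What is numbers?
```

Step-by-step execution trace:
1. try: `numbers.append(6)` → numbers = [6].
2. `val = 12 / 2` → val = 6.0. No exception raised.
3. `numbers.append(int(val))` → numbers = [6, 6].
4. `except ZeroDivisionError` is skipped (no exception was raised).
Result: [6, 6]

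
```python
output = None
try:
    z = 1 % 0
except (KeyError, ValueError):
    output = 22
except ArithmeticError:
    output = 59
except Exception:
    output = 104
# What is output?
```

Step-by-step execution trace:
1. `z = 1 % 0` raises ZeroDivisionError.
2. `except (KeyError, ValueError)` does not match ZeroDivisionError; skipped.
3. `except ArithmeticError` matches (ZeroDivisionError is a subclass of ArithmeticError) → output = 59.
4. `except Exception` is not reached.
Result: 59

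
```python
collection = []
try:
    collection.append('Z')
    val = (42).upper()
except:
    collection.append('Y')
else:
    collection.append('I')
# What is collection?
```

Step-by-step execution trace:
1. try: `collection.append('Z')` → collection = ['Z'].
2. `val = (42).upper()` raises AttributeError.
3. bare `except` matches → `collection.append('Y')` → collection = ['Z', 'Y'].
4. `else` is skipped (an exception was raised).
Result: ['Z', 'Y']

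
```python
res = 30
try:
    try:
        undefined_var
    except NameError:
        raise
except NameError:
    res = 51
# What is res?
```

Step-by-step execution trace:
1. Inner try: `undefined_var` raises NameError.
2. Inner `except NameError` matches; bare `raise` re-raises the same NameError.
3. Outer `except NameError` matches → res = 51.
Result: 51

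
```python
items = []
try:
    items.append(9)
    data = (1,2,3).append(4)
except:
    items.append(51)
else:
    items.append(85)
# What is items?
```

Step-by-step execution trace:
1. try: `items.append(9)` → items = [9].
2. `data = (1,2,3).append(4)` raises AttributeError.
3. bare `except` matches → `items.append(51)` → items = [9, 51].
4. `else` is skipped (an exception was raised).
Result: [9, 51]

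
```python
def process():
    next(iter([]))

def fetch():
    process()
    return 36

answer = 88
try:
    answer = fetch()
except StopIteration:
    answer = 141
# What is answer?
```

Step-by-step execution trace:
1. answer starts at 88.
2. try: `fetch()` calls `process()`.
3. `process()` evaluates `next(iter([]))`, which raises StopIteration; it propagates through fetch (uncaught).
4. `return 36` in fetch is not reached; the assignment to answer does not complete.
5. `except StopIteration` matches → answer = 141.
Result: 141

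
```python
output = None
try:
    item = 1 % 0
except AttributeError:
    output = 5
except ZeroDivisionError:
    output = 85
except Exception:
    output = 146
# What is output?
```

Step-by-step execution trace:
1. `item = 1 % 0` raises ZeroDivisionError.
2. `except AttributeError` does not match ZeroDivisionError; skipped.
3. `except ZeroDivisionError` matches → output = 85.
4. Remaining except clauses are skipped.
Result: 85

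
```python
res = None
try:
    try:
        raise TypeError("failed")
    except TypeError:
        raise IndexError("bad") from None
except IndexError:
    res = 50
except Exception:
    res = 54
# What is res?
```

Step-by-step execution trace:
1. Inner try raises TypeError; inner `except TypeError` catches it.
2. `raise IndexError(...) from None` raises IndexError (from None suppresses __context__, but the active exception is still IndexError).
3. Outer `except IndexError` matches → res = 50.
4. `except Exception` is not reached.
Result: 50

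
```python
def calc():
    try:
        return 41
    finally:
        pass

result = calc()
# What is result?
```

Step-by-step execution trace:
1. `calc()` enters try: `return 41` sets pending return value 41.
2. Before returning, `finally: pass` runs (no effect).
3. calc() returns 41 → result = 41.
Result: 41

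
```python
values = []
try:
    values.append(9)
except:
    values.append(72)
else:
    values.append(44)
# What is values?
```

Step-by-step execution trace:
1. try: `values.append(9)` → values = [9]. No exception raised.
2. `except` is skipped.
3. `else` runs (try completed without exception): `values.append(44)` → values = [9, 44].
Result: [9, 44]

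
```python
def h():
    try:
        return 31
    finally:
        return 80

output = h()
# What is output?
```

Step-by-step execution trace:
1. `h()` enters try: `return 31` sets pending return value 31.
2. Before returning, `finally: return 80` runs and overrides the pending return.
3. h() returns 80 → output = 80.
Result: 80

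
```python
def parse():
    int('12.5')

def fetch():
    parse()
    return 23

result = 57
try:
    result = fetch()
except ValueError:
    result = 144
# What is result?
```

Step-by-step execution trace:
1. result starts at 57.
2. try: `fetch()` calls `parse()`.
3. `parse()` evaluates `int('12.5')`, which raises ValueError; it propagates through fetch (uncaught).
4. `return 23` in fetch is not reached; the assignment to result does not complete.
5. `except ValueError` matches → result = 144.
Result: 144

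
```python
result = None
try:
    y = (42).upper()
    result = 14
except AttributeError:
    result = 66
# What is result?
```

Step-by-step execution trace:
1. `y = (42).upper()` raises AttributeError.
2. `result = 14` is not reached.
3. `except AttributeError` matches → result = 66.
Result: 66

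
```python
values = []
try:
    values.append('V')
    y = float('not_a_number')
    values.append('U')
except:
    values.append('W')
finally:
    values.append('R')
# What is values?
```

Step-by-step execution trace:
1. try: `values.append('V')` → values = ['V'].
2. `y = float('not_a_number')` raises ValueError; `values.append('U')` is not reached.
3. bare `except` matches → `values.append('W')` → values = ['V', 'W'].
4. finally always runs: `values.append('R')` → values = ['V', 'W', 'R'].
Result: ['V', 'W', 'R']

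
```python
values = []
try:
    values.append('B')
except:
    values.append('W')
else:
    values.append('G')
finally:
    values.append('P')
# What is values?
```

Step-by-step execution trace:
1. try: `values.append('B')` → values = ['B']. No exception raised.
2. `except` is skipped.
3. `else` runs: `values.append('G')` → values = ['B', 'G'].
4. `finally` always runs: `values.append('P')` → values = ['B', 'G', 'P'].
Result: ['B', 'G', 'P']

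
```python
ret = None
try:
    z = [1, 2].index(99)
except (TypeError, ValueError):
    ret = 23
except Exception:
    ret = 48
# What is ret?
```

Step-by-step execution trace:
1. `z = [1, 2].index(99)` raises ValueError.
2. `except (TypeError, ValueError)` matches (ValueError is in the tuple) → ret = 23.
3. `except Exception` is not reached.
Result: 23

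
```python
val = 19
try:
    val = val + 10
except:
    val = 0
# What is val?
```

Step-by-step execution trace:
1. val starts at 19.
2. try: `val = val + 10` → val = 29. No exception raised.
3. `except` is skipped.
Result: 29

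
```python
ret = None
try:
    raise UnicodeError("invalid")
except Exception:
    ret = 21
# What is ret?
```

Step-by-step execution trace:
1. `raise UnicodeError(...)` raises UnicodeError.
2. `except Exception` matches (UnicodeError is a subclass of Exception) → ret = 21.
Result: 21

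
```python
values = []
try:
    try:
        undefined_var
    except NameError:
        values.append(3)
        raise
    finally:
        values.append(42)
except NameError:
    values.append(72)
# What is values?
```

Step-by-step execution trace:
1. Inner try: `undefined_var` raises NameError.
2. Inner `except NameError` matches → `values.append(3)` → values = [3].
3. bare `raise` re-raises NameError.
4. Inner `finally` runs during unwinding: `values.append(42)` → values = [3, 42].
5. Outer `except NameError` matches → `values.append(72)` → values = [3, 42, 72].
Result: [3, 42, 72]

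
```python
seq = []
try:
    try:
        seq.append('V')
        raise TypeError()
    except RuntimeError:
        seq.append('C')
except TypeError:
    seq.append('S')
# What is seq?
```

Step-by-step execution trace:
1. Inner try: `seq.append('V')` → seq = ['V'].
2. `raise TypeError()` raises TypeError.
3. Inner `except RuntimeError` does not match TypeError; exception propagates to outer try.
4. Outer `except TypeError` matches → `seq.append('S')` → seq = ['V', 'S'].
Result: ['V', 'S']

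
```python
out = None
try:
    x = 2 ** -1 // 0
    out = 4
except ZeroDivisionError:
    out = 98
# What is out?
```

Step-by-step execution trace:
1. `x = 2 ** -1 // 0` raises ZeroDivisionError.
2. `out = 4` is not reached.
3. `except ZeroDivisionError` matches → out = 98.
Result: 98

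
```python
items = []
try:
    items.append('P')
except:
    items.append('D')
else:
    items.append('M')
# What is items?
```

Step-by-step execution trace:
1. try: `items.append('P')` → items = ['P']. No exception raised.
2. `except` is skipped.
3. `else` runs (try completed without exception): `items.append('M')` → items = ['P', 'M'].
Result: ['P', 'M']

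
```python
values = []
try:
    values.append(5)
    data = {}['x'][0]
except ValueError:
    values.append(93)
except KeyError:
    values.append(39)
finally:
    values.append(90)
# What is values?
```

Step-by-step execution trace:
1. try: `values.append(5)` → values = [5].
2. `data = {}['x'][0]` raises KeyError.
3. `except ValueError` does not match KeyError; skipped.
4. `except KeyError` matches → `values.append(39)` → values = [5, 39].
5. finally always runs: `values.append(90)` → values = [5, 39, 90].
Result: [5, 39, 90]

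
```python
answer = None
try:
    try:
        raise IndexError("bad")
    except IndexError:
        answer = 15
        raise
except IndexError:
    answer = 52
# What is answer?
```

Step-by-step execution trace:
1. Inner try: `raise IndexError("bad")` raises IndexError.
2. Inner `except IndexError` matches → answer = 15.
3. bare `raise` re-raises the same IndexError.
4. Outer `except IndexError` matches → answer = 52.
Result: 52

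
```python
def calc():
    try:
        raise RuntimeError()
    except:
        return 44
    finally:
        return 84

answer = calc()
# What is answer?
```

Step-by-step execution trace:
1. `calc()` enters try: `raise RuntimeError()` raises RuntimeError.
2. bare `except` matches → `return 44` sets pending return value 44.
3. Before returning, `finally: return 84` runs and overrides the pending return.
4. calc() returns 84 → answer = 84.
Result: 84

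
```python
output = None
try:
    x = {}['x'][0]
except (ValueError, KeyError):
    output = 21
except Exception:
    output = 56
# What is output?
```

Step-by-step execution trace:
1. `x = {}['x'][0]` raises KeyError.
2. `except (ValueError, KeyError)` matches (KeyError is in the tuple) → output = 21.
3. `except Exception` is not reached.
Result: 21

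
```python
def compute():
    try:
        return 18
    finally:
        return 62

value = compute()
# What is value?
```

Step-by-step execution trace:
1. `compute()` enters try: `return 18` sets pending return value 18.
2. Before returning, `finally: return 62` runs and overrides the pending return.
3. compute() returns 62 → value = 62.
Result: 62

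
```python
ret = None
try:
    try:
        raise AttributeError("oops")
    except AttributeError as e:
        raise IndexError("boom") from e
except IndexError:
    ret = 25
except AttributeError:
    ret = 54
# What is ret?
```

Step-by-step execution trace:
1. Inner try raises AttributeError; inner `except AttributeError as e` catches it.
2. `raise IndexError(...) from e` raises IndexError (AttributeError is attached as __cause__, but only IndexError is active).
3. Outer `except IndexError` matches → ret = 25.
4. `except AttributeError` is not reached.
Result: 25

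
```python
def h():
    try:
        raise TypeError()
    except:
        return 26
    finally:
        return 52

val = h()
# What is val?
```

Step-by-step execution trace:
1. `h()` enters try: `raise TypeError()` raises TypeError.
2. bare `except` matches → `return 26` sets pending return value 26.
3. Before returning, `finally: return 52` runs and overrides the pending return.
4. h() returns 52 → val = 52.
Result: 52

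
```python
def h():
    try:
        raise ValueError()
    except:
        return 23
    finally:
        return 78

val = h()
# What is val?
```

Step-by-step execution trace:
1. `h()` enters try: `raise ValueError()` raises ValueError.
2. bare `except` matches → `return 23` sets pending return value 23.
3. Before returning, `finally: return 78` runs and overrides the pending return.
4. h() returns 78 → val = 78.
Result: 78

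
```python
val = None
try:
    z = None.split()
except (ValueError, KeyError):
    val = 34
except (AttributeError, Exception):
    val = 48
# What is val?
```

Step-by-step execution trace:
1. `z = None.split()` raises AttributeError.
2. `except (ValueError, KeyError)` does not match AttributeError; skipped.
3. `except (AttributeError, Exception)` matches (AttributeError is in the tuple) → val = 48.
Result: 48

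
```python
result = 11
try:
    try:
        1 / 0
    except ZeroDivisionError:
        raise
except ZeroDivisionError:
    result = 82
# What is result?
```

Step-by-step execution trace:
1. Inner try: `1 / 0` raises ZeroDivisionError.
2. Inner `except ZeroDivisionError` matches; bare `raise` re-raises the same ZeroDivisionError.
3. Outer `except ZeroDivisionError` matches → result = 82.
Result: 82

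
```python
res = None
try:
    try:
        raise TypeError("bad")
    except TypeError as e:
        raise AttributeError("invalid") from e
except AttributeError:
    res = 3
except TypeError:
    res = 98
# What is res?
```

Step-by-step execution trace:
1. Inner try raises TypeError; inner `except TypeError as e` catches it.
2. `raise AttributeError(...) from e` raises AttributeError (TypeError is attached as __cause__, but only AttributeError is active).
3. Outer `except AttributeError` matches → res = 3.
4. `except TypeError` is not reached.
Result: 3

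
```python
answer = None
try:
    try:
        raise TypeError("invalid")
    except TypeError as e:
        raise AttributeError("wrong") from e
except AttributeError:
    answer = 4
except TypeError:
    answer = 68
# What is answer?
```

Step-by-step execution trace:
1. Inner try raises TypeError; inner `except TypeError as e` catches it.
2. `raise AttributeError(...) from e` raises AttributeError (TypeError is attached as __cause__, but only AttributeError is active).
3. Outer `except AttributeError` matches → answer = 4.
4. `except TypeError` is not reached.
Result: 4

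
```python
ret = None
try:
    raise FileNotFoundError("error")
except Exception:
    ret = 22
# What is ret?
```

Step-by-step execution trace:
1. `raise FileNotFoundError(...)` raises FileNotFoundError.
2. `except Exception` matches (FileNotFoundError is a subclass of Exception) → ret = 22.
Result: 22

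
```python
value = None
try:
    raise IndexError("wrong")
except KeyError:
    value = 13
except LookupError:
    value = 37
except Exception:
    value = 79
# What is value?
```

Step-by-step execution trace:
1. `raise IndexError(...)` raises IndexError.
2. `except KeyError` does not match (IndexError is not a subclass of KeyError); skipped.
3. `except LookupError` matches (IndexError is a subclass of LookupError) → value = 37.
4. `except Exception` is not reached.
Result: 37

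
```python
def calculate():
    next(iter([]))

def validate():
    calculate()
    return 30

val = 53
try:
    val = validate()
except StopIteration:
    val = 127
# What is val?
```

Step-by-step execution trace:
1. val starts at 53.
2. try: `validate()` calls `calculate()`.
3. `calculate()` evaluates `next(iter([]))`, which raises StopIteration; it propagates through validate (uncaught).
4. `return 30` in validate is not reached; the assignment to val does not complete.
5. `except StopIteration` matches → val = 127.
Result: 127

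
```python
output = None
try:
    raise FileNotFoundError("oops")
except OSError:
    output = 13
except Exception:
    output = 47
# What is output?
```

Step-by-step execution trace:
1. `raise FileNotFoundError(...)` raises FileNotFoundError.
2. `except OSError` matches (FileNotFoundError is a subclass of OSError) → output = 13.
3. `except Exception` is not reached.
Result: 13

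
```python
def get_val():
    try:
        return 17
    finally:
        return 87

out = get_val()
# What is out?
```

Step-by-step execution trace:
1. `get_val()` enters try: `return 17` sets pending return value 17.
2. Before returning, `finally: return 87` runs and overrides the pending return.
3. get_val() returns 87 → out = 87.
Result: 87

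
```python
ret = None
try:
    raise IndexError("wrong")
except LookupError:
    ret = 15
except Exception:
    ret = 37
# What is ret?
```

Step-by-step execution trace:
1. `raise IndexError(...)` raises IndexError.
2. `except LookupError` matches (IndexError is a subclass of LookupError) → ret = 15.
3. `except Exception` is not reached.
Result: 15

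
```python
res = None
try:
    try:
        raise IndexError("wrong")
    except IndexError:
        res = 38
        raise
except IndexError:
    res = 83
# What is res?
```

Step-by-step execution trace:
1. Inner try: `raise IndexError("wrong")` raises IndexError.
2. Inner `except IndexError` matches → res = 38.
3. bare `raise` re-raises the same IndexError.
4. Outer `except IndexError` matches → res = 83.
Result: 83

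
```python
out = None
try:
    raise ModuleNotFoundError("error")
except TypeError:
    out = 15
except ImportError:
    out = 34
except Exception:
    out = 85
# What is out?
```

Step-by-step execution trace:
1. `raise ModuleNotFoundError(...)` raises ModuleNotFoundError.
2. `except TypeError` does not match (ModuleNotFoundError is not a subclass of TypeError); skipped.
3. `except ImportError` matches (ModuleNotFoundError is a subclass of ImportError) → out = 34.
4. `except Exception` is not reached.
Result: 34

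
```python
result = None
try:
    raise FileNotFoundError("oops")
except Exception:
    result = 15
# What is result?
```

Step-by-step execution trace:
1. `raise FileNotFoundError(...)` raises FileNotFoundError.
2. `except Exception` matches (FileNotFoundError is a subclass of Exception) → result = 15.
Result: 15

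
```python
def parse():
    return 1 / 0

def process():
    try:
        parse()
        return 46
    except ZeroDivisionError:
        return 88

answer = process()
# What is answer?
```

Step-by-step execution trace:
1. `process()` calls `parse()`.
2. `parse()` evaluates `1 / 0`, which raises ZeroDivisionError; it propagates to the caller.
3. `return 46` is not reached.
4. `except ZeroDivisionError` in process matches → returns 88.
5. answer = 88.
Result: 88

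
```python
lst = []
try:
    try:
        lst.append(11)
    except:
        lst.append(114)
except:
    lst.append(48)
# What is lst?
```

Step-by-step execution trace:
1. Inner try: `lst.append(11)` → lst = [11]. No exception raised.
2. Inner `except` is skipped.
3. Inner try completes normally; outer `except` is skipped.
Result: [11]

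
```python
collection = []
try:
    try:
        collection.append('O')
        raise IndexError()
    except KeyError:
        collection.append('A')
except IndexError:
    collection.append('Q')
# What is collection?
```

Step-by-step execution trace:
1. Inner try: `collection.append('O')` → collection = ['O'].
2. `raise IndexError()` raises IndexError.
3. Inner `except KeyError` does not match IndexError; exception propagates to outer try.
4. Outer `except IndexError` matches → `collection.append('Q')` → collection = ['O', 'Q'].
Result: ['O', 'Q']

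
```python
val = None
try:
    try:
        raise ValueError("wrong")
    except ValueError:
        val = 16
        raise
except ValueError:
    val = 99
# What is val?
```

Step-by-step execution trace:
1. Inner try: `raise ValueError("wrong")` raises ValueError.
2. Inner `except ValueError` matches → val = 16.
3. bare `raise` re-raises the same ValueError.
4. Outer `except ValueError` matches → val = 99.
Result: 99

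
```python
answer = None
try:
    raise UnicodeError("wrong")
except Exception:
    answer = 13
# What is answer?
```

Step-by-step execution trace:
1. `raise UnicodeError(...)` raises UnicodeError.
2. `except Exception` matches (UnicodeError is a subclass of Exception) → answer = 13.
Result: 13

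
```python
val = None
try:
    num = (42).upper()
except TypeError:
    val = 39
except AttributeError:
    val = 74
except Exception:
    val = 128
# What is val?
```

Step-by-step execution trace:
1. `num = (42).upper()` raises AttributeError.
2. `except TypeError` does not match AttributeError; skipped.
3. `except AttributeError` matches → val = 74.
4. Remaining except clauses are skipped.
Result: 74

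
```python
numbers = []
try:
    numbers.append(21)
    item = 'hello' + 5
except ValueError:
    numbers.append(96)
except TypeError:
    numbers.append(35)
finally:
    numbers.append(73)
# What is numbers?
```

Step-by-step execution trace:
1. try: `numbers.append(21)` → numbers = [21].
2. `item = 'hello' + 5` raises TypeError.
3. `except ValueError` does not match TypeError; skipped.
4. `except TypeError` matches → `numbers.append(35)` → numbers = [21, 35].
5. finally always runs: `numbers.append(73)` → numbers = [21, 35, 73].
Result: [21, 35, 73]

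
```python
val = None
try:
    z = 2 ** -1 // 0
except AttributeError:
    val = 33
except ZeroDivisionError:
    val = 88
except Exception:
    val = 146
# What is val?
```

Step-by-step execution trace:
1. `z = 2 ** -1 // 0` raises ZeroDivisionError.
2. `except AttributeError` does not match ZeroDivisionError; skipped.
3. `except ZeroDivisionError` matches → val = 88.
4. Remaining except clauses are skipped.
Result: 88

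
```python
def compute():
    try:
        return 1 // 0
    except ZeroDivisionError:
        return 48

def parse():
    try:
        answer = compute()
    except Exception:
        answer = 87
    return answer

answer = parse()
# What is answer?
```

Step-by-step execution trace:
1. `parse()` calls `compute()`.
2. In compute: `1 // 0` raises ZeroDivisionError; `except ZeroDivisionError` catches it → returns 48.
3. In parse: `answer = compute()` → answer = 48. No exception reaches parse.
4. `except Exception` is skipped; parse returns 48.
5. answer = 48.
Result: 48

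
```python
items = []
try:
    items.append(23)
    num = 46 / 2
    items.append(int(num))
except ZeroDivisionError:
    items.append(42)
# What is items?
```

Step-by-step execution trace:
1. try: `items.append(23)` → items = [23].
2. `num = 46 / 2` → num = 23.0. No exception raised.
3. `items.append(int(num))` → items = [23, 23].
4. `except ZeroDivisionError` is skipped (no exception was raised).
Result: [23, 23]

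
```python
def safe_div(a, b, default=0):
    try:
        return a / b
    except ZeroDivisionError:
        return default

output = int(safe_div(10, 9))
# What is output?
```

Step-by-step execution trace:
1. `safe_div(10, 9)` enters try: `return 10 / 9` → returns 1.1111111111111112. No exception raised.
2. `except ZeroDivisionError` is skipped.
3. `int(1.1111111111111112)` → 1 → output = 1.
Result: 1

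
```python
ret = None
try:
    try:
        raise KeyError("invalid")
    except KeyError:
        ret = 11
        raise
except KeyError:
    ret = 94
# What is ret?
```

Step-by-step execution trace:
1. Inner try: `raise KeyError("invalid")` raises KeyError.
2. Inner `except KeyError` matches → ret = 11.
3. bare `raise` re-raises the same KeyError.
4. Outer `except KeyError` matches → ret = 94.
Result: 94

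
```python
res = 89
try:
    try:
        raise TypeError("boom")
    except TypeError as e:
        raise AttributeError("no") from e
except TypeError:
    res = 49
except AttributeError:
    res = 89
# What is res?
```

Step-by-step execution trace:
1. Inner try raises TypeError; inner `except TypeError as e` catches it.
2. `raise AttributeError(...) from e` raises AttributeError (TypeError is attached as __cause__, but only AttributeError is active).
3. Outer `except TypeError` does not match AttributeError; skipped.
4. Outer `except AttributeError` matches → res = 89.
Result: 89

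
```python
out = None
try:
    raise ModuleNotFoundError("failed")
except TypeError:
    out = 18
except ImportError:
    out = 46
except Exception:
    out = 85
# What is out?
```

Step-by-step execution trace:
1. `raise ModuleNotFoundError(...)` raises ModuleNotFoundError.
2. `except TypeError` does not match (ModuleNotFoundError is not a subclass of TypeError); skipped.
3. `except ImportError` matches (ModuleNotFoundError is a subclass of ImportError) → out = 46.
4. `except Exception` is not reached.
Result: 46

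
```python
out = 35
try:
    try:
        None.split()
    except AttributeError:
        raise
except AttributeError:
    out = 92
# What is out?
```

Step-by-step execution trace:
1. Inner try: `None.split()` raises AttributeError.
2. Inner `except AttributeError` matches; bare `raise` re-raises the same AttributeError.
3. Outer `except AttributeError` matches → out = 92.
Result: 92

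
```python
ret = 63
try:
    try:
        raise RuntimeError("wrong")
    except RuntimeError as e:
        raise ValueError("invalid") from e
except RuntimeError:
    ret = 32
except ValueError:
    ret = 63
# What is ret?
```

Step-by-step execution trace:
1. Inner try raises RuntimeError; inner `except RuntimeError as e` catches it.
2. `raise ValueError(...) from e` raises ValueError (RuntimeError is attached as __cause__, but only ValueError is active).
3. Outer `except RuntimeError` does not match ValueError; skipped.
4. Outer `except ValueError` matches → ret = 63.
Result: 63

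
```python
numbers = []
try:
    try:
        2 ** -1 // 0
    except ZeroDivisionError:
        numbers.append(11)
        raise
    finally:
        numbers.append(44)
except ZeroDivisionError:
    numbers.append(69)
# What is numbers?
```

Step-by-step execution trace:
1. Inner try: `2 ** -1 // 0` raises ZeroDivisionError.
2. Inner `except ZeroDivisionError` matches → `numbers.append(11)` → numbers = [11].
3. bare `raise` re-raises ZeroDivisionError.
4. Inner `finally` runs during unwinding: `numbers.append(44)` → numbers = [11, 44].
5. Outer `except ZeroDivisionError` matches → `numbers.append(69)` → numbers = [11, 44, 69].
Result: [11, 44, 69]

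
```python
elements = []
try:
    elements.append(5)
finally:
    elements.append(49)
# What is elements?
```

Step-by-step execution trace:
1. try: `elements.append(5)` → elements = [5].
2. The try body completes without raising.
3. finally always runs: `elements.append(49)` → elements = [5, 49].
Result: [5, 49]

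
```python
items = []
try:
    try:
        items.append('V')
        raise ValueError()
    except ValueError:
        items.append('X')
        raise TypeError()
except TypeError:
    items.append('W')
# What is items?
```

Step-by-step execution trace:
1. Inner try: `items.append('V')` → items = ['V'].
2. `raise ValueError()` raises ValueError.
3. Inner `except ValueError` matches → `items.append('X')` → items = ['V', 'X'].
4. `raise TypeError()` raises TypeError; propagates to outer try.
5. Outer `except TypeError` matches → `items.append('W')` → items = ['V', 'X', 'W'].
Result: ['V', 'X', 'W']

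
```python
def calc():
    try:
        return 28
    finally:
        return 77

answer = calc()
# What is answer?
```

Step-by-step execution trace:
1. `calc()` enters try: `return 28` sets pending return value 28.
2. Before returning, `finally: return 77` runs and overrides the pending return.
3. calc() returns 77 → answer = 77.
Result: 77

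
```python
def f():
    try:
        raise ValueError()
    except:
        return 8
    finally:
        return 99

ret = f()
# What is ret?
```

Step-by-step execution trace:
1. `f()` enters try: `raise ValueError()` raises ValueError.
2. bare `except` matches → `return 8` sets pending return value 8.
3. Before returning, `finally: return 99` runs and overrides the pending return.
4. f() returns 99 → ret = 99.
Result: 99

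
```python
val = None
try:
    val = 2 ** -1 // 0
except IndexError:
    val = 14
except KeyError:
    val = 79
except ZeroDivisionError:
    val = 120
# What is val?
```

Step-by-step execution trace:
1. `val = 2 ** -1 // 0` raises ZeroDivisionError.
2. `except IndexError` does not match ZeroDivisionError; skipped.
3. `except KeyError` does not match ZeroDivisionError; skipped.
4. `except ZeroDivisionError` matches → val = 120.
Result: 120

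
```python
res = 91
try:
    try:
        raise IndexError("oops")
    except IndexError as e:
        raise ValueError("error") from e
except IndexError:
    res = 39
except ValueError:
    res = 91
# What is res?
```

Step-by-step execution trace:
1. Inner try raises IndexError; inner `except IndexError as e` catches it.
2. `raise ValueError(...) from e` raises ValueError (IndexError is attached as __cause__, but only ValueError is active).
3. Outer `except IndexError` does not match ValueError; skipped.
4. Outer `except ValueError` matches → res = 91.
Result: 91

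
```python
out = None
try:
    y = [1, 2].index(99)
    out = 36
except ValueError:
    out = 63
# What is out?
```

Step-by-step execution trace:
1. `y = [1, 2].index(99)` raises ValueError.
2. `out = 36` is not reached.
3. `except ValueError` matches → out = 63.
Result: 63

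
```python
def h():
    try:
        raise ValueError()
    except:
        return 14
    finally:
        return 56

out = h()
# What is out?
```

Step-by-step execution trace:
1. `h()` enters try: `raise ValueError()` raises ValueError.
2. bare `except` matches → `return 14` sets pending return value 14.
3. Before returning, `finally: return 56` runs and overrides the pending return.
4. h() returns 56 → out = 56.
Result: 56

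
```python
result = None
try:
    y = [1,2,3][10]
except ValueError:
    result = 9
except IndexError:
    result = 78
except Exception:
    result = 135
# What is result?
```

Step-by-step execution trace:
1. `y = [1,2,3][10]` raises IndexError.
2. `except ValueError` does not match IndexError; skipped.
3. `except IndexError` matches → result = 78.
4. Remaining except clauses are skipped.
Result: 78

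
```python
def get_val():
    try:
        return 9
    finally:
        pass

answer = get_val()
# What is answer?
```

Step-by-step execution trace:
1. `get_val()` enters try: `return 9` sets pending return value 9.
2. Before returning, `finally: pass` runs (no effect).
3. get_val() returns 9 → answer = 9.
Result: 9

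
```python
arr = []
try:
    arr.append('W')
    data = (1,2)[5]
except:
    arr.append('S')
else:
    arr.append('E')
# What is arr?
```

Step-by-step execution trace:
1. try: `arr.append('W')` → arr = ['W'].
2. `data = (1,2)[5]` raises IndexError.
3. bare `except` matches → `arr.append('S')` → arr = ['W', 'S'].
4. `else` is skipped (an exception was raised).
Result: ['W', 'S']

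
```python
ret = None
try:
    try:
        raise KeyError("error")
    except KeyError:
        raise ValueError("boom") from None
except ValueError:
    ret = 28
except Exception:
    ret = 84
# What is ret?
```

Step-by-step execution trace:
1. Inner try raises KeyError; inner `except KeyError` catches it.
2. `raise ValueError(...) from None` raises ValueError (from None suppresses __context__, but the active exception is still ValueError).
3. Outer `except ValueError` matches → ret = 28.
4. `except Exception` is not reached.
Result: 28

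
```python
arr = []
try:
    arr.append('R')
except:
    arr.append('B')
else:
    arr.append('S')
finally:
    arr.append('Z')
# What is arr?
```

Step-by-step execution trace:
1. try: `arr.append('R')` → arr = ['R']. No exception raised.
2. `except` is skipped.
3. `else` runs: `arr.append('S')` → arr = ['R', 'S'].
4. `finally` always runs: `arr.append('Z')` → arr = ['R', 'S', 'Z'].
Result: ['R', 'S', 'Z']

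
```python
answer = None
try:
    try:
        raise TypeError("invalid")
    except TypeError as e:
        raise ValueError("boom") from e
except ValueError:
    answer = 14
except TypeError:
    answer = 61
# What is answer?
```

Step-by-step execution trace:
1. Inner try raises TypeError; inner `except TypeError as e` catches it.
2. `raise ValueError(...) from e` raises ValueError (TypeError is attached as __cause__, but only ValueError is active).
3. Outer `except ValueError` matches → answer = 14.
4. `except TypeError` is not reached.
Result: 14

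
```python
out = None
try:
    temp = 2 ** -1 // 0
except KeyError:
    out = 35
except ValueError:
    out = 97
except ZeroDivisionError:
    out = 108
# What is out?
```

Step-by-step execution trace:
1. `temp = 2 ** -1 // 0` raises ZeroDivisionError.
2. `except KeyError` does not match ZeroDivisionError; skipped.
3. `except ValueError` does not match ZeroDivisionError; skipped.
4. `except ZeroDivisionError` matches → out = 108.
Result: 108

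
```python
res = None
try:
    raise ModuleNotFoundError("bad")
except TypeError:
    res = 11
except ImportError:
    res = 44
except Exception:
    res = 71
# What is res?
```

Step-by-step execution trace:
1. `raise ModuleNotFoundError(...)` raises ModuleNotFoundError.
2. `except TypeError` does not match (ModuleNotFoundError is not a subclass of TypeError); skipped.
3. `except ImportError` matches (ModuleNotFoundError is a subclass of ImportError) → res = 44.
4. `except Exception` is not reached.
Result: 44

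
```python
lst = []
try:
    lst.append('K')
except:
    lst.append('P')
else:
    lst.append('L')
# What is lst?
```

Step-by-step execution trace:
1. try: `lst.append('K')` → lst = ['K']. No exception raised.
2. `except` is skipped.
3. `else` runs (try completed without exception): `lst.append('L')` → lst = ['K', 'L'].
Result: ['K', 'L']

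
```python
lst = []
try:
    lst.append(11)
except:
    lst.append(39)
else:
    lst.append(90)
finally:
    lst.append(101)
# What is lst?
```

Step-by-step execution trace:
1. try: `lst.append(11)` → lst = [11]. No exception raised.
2. `except` is skipped.
3. `else` runs: `lst.append(90)` → lst = [11, 90].
4. `finally` always runs: `lst.append(101)` → lst = [11, 90, 101].
Result: [11, 90, 101]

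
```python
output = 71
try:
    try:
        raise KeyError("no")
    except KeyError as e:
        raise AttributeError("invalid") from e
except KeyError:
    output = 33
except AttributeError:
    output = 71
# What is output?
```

Step-by-step execution trace:
1. Inner try raises KeyError; inner `except KeyError as e` catches it.
2. `raise AttributeError(...) from e` raises AttributeError (KeyError is attached as __cause__, but only AttributeError is active).
3. Outer `except KeyError` does not match AttributeError; skipped.
4. Outer `except AttributeError` matches → output = 71.
Result: 71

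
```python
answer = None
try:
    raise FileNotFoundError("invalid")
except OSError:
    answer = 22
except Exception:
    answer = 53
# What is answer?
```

Step-by-step execution trace:
1. `raise FileNotFoundError(...)` raises FileNotFoundError.
2. `except OSError` matches (FileNotFoundError is a subclass of OSError) → answer = 22.
3. `except Exception` is not reached.
Result: 22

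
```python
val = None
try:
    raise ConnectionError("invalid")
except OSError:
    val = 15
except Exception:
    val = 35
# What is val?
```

Step-by-step execution trace:
1. `raise ConnectionError(...)` raises ConnectionError.
2. `except OSError` matches (ConnectionError is a subclass of OSError) → val = 15.
3. `except Exception` is not reached.
Result: 15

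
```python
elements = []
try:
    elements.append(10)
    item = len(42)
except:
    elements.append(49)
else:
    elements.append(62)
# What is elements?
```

Step-by-step execution trace:
1. try: `elements.append(10)` → elements = [10].
2. `item = len(42)` raises TypeError.
3. bare `except` matches → `elements.append(49)` → elements = [10, 49].
4. `else` is skipped (an exception was raised).
Result: [10, 49]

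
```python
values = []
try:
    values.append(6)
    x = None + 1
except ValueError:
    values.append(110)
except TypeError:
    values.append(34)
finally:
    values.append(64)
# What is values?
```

Step-by-step execution trace:
1. try: `values.append(6)` → values = [6].
2. `x = None + 1` raises TypeError.
3. `except ValueError` does not match TypeError; skipped.
4. `except TypeError` matches → `values.append(34)` → values = [6, 34].
5. finally always runs: `values.append(64)` → values = [6, 34, 64].
Result: [6, 34, 64]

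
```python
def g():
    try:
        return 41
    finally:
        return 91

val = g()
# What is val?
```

Step-by-step execution trace:
1. `g()` enters try: `return 41` sets pending return value 41.
2. Before returning, `finally: return 91` runs and overrides the pending return.
3. g() returns 91 → val = 91.
Result: 91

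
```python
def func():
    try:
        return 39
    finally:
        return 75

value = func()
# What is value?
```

Step-by-step execution trace:
1. `func()` enters try: `return 39` sets pending return value 39.
2. Before returning, `finally: return 75` runs and overrides the pending return.
3. func() returns 75 → value = 75.
Result: 75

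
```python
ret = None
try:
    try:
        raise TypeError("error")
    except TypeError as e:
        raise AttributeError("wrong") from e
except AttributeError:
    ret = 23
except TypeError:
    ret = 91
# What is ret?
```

Step-by-step execution trace:
1. Inner try raises TypeError; inner `except TypeError as e` catches it.
2. `raise AttributeError(...) from e` raises AttributeError (TypeError is attached as __cause__, but only AttributeError is active).
3. Outer `except AttributeError` matches → ret = 23.
4. `except TypeError` is not reached.
Result: 23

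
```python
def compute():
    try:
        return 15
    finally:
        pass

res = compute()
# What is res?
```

Step-by-step execution trace:
1. `compute()` enters try: `return 15` sets pending return value 15.
2. Before returning, `finally: pass` runs (no effect).
3. compute() returns 15 → res = 15.
Result: 15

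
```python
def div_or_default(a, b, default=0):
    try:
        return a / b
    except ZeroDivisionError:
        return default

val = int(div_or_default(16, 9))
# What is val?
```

Step-by-step execution trace:
1. `div_or_default(16, 9)` enters try: `return 16 / 9` → returns 1.7777777777777777. No exception raised.
2. `except ZeroDivisionError` is skipped.
3. `int(1.7777777777777777)` → 1 → val = 1.
Result: 1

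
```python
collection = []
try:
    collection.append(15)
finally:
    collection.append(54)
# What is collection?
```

Step-by-step execution trace:
1. try: `collection.append(15)` → collection = [15].
2. The try body completes without raising.
3. finally always runs: `collection.append(54)` → collection = [15, 54].
Result: [15, 54]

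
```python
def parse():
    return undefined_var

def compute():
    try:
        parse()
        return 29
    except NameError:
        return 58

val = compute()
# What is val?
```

Step-by-step execution trace:
1. `compute()` calls `parse()`.
2. `parse()` evaluates `undefined_var`, which raises NameError; it propagates to the caller.
3. `return 29` is not reached.
4. `except NameError` in compute matches → returns 58.
5. val = 58.
Result: 58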